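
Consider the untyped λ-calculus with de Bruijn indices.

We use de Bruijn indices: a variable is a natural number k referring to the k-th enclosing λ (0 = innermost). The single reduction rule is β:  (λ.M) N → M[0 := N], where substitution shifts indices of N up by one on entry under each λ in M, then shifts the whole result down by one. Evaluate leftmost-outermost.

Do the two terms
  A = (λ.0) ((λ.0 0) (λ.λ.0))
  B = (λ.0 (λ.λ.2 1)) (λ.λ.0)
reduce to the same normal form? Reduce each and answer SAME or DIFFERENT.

Term A:
  start: (λ.0) ((λ.0 0) (λ.λ.0))
  step 1: (λ.0 0) (λ.λ.0)
  step 2: (λ.λ.0) (λ.λ.0)
  step 3: λ.0

Term B:
  start: (λ.0 (λ.λ.2 1)) (λ.λ.0)
  step 1: (λ.λ.0) (λ.λ.(λ.λ.0) 1)
  step 2: λ.0

Answer: SAME — A ⇓ λ.0, B ⇓ λ.0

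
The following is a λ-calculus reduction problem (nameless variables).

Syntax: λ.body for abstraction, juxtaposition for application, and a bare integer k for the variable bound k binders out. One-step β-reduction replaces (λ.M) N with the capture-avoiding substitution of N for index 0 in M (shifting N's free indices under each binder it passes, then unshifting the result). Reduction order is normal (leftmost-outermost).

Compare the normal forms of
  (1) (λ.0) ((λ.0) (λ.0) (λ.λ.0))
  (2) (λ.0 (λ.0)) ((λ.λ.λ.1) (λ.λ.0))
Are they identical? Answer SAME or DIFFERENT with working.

Term A:
  start: (λ.0) ((λ.0) (λ.0) (λ.λ.0))
  →1  (λ.0) (λ.0) (λ.λ.0)
  →2  (λ.0) (λ.λ.0)
  →3  λ.λ.0

Term B:
  start: (λ.0 (λ.0)) ((λ.λ.λ.1) (λ.λ.0))
  →1  (λ.λ.λ.1) (λ.λ.0) (λ.0)
  →2  (λ.λ.1) (λ.0)
  →3  λ.λ.0

Answer: SAME — A ⇓ λ.λ.0, B ⇓ λ.λ.0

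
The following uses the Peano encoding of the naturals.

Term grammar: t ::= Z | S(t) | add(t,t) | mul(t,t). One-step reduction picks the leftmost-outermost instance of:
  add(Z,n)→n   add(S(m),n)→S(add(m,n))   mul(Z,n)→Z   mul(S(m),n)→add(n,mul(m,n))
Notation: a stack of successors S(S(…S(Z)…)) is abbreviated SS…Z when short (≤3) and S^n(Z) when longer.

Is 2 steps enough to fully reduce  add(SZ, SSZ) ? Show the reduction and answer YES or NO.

Answer: YES — reaches normal form SSSZ in 2 ≤ 2 steps

Derivation:
  start: add(SZ, SSZ)
  [1] S(add(Z, SSZ))
  [2] SSSZ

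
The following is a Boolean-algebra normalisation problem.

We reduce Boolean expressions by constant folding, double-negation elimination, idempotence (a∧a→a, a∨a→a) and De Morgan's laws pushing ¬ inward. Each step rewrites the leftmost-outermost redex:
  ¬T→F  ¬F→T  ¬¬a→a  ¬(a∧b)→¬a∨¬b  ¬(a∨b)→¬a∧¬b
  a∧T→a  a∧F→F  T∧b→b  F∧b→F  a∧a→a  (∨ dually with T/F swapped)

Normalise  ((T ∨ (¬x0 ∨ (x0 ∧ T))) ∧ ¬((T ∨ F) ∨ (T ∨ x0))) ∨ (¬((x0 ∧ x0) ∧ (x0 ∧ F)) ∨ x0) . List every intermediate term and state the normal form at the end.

Answer: normal form = T  (in 16 steps)

Derivation:
  start: ((T ∨ (¬x0 ∨ (x0 ∧ T))) ∧ ¬((T ∨ F) ∨ (T ∨ x0))) ∨ (¬((x0 ∧ x0) ∧ (x0 ∧ F)) ∨ x0)
  →1  (T ∧ ¬((T ∨ F) ∨ (T ∨ x0))) ∨ (¬((x0 ∧ x0) ∧ (x0 ∧ F)) ∨ x0)
  →2  ¬((T ∨ F) ∨ (T ∨ x0)) ∨ (¬((x0 ∧ x0) ∧ (x0 ∧ F)) ∨ x0)
  →3  (¬(T ∨ F) ∧ ¬(T ∨ x0)) ∨ (¬((x0 ∧ x0) ∧ (x0 ∧ F)) ∨ x0)
  →4  ((¬T ∧ ¬F) ∧ ¬(T ∨ x0)) ∨ (¬((x0 ∧ x0) ∧ (x0 ∧ F)) ∨ x0)
  →5  ((F ∧ ¬F) ∧ ¬(T ∨ x0)) ∨ (¬((x0 ∧ x0) ∧ (x0 ∧ F)) ∨ x0)
  →6  (F ∧ ¬(T ∨ x0)) ∨ (¬((x0 ∧ x0) ∧ (x0 ∧ F)) ∨ x0)
  →7  F ∨ (¬((x0 ∧ x0) ∧ (x0 ∧ F)) ∨ x0)
  →8  ¬((x0 ∧ x0) ∧ (x0 ∧ F)) ∨ x0
  →9  (¬(x0 ∧ x0) ∨ ¬(x0 ∧ F)) ∨ x0
  →10  ((¬x0 ∨ ¬x0) ∨ ¬(x0 ∧ F)) ∨ x0
  →11  (¬x0 ∨ ¬(x0 ∧ F)) ∨ x0
  →12  (¬x0 ∨ (¬x0 ∨ ¬F)) ∨ x0
  →13  (¬x0 ∨ (¬x0 ∨ T)) ∨ x0
  →14  (¬x0 ∨ T) ∨ x0
  →15  T ∨ x0
  →16  T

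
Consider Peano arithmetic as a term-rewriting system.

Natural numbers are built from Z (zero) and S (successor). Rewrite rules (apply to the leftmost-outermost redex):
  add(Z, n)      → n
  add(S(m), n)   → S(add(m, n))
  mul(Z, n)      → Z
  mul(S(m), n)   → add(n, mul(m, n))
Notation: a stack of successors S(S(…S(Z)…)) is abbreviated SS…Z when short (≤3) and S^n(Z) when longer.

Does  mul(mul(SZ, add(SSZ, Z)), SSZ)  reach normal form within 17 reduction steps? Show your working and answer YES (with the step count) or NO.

  start: mul(mul(SZ, add(SSZ, Z)), SSZ)
  →1  mul(add(add(SSZ, Z), mul(Z, add(SSZ, Z))), SSZ)
  →2  mul(add(S(add(SZ, Z)), mul(Z, add(SSZ, Z))), SSZ)
  →3  mul(S(add(add(SZ, Z), mul(Z, add(SSZ, Z)))), SSZ)
  →4  add(SSZ, mul(add(add(SZ, Z), mul(Z, add(SSZ, Z))), SSZ))
  →5  S(add(SZ, mul(add(add(SZ, Z), mul(Z, add(SSZ, Z))), SSZ)))
  →6  S(S(add(Z, mul(add(add(SZ, Z), mul(Z, add(SSZ, Z))), SSZ))))
  →7  S(S(mul(add(add(SZ, Z), mul(Z, add(SSZ, Z))), SSZ)))
  →8  S(S(mul(add(S(add(Z, Z)), mul(Z, add(SSZ, Z))), SSZ)))
  →9  S(S(mul(S(add(add(Z, Z), mul(Z, add(SSZ, Z)))), SSZ)))
  →10  S(S(add(SSZ, mul(add(add(Z, Z), mul(Z, add(SSZ, Z))), SSZ))))
  →11  S(S(S(add(SZ, mul(add(add(Z, Z), mul(Z, add(SSZ, Z))), SSZ)))))
  →12  S(S(S(S(add(Z, mul(add(add(Z, Z), mul(Z, add(SSZ, Z))), SSZ))))))
  →13  S(S(S(S(mul(add(add(Z, Z), mul(Z, add(SSZ, Z))), SSZ)))))
  →14  S(S(S(S(mul(add(Z, mul(Z, add(SSZ, Z))), SSZ)))))
  →15  S(S(S(S(mul(mul(Z, add(SSZ, Z)), SSZ)))))
  →16  S(S(S(S(mul(Z, SSZ)))))
  →17  S^4(Z)

Answer: YES — reaches normal form S^4(Z) in 17 ≤ 17 steps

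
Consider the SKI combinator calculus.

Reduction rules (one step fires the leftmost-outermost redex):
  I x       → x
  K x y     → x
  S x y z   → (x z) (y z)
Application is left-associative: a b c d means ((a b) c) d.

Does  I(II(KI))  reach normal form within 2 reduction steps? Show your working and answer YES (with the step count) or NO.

  start: I(II(KI))
  [1] II(KI)
  [2] I(KI)

Answer: NO — after 2 steps the term is I(KI), not yet normal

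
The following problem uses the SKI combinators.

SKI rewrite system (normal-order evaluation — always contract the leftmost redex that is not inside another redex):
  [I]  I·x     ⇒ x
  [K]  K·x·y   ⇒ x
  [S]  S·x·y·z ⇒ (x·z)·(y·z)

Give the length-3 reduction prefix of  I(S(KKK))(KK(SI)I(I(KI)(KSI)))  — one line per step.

Answer: after 3 steps: SK(KI(I(KI)(KSI)))

Derivation:
  start: I(S(KKK))(KK(SI)I(I(KI)(KSI)))
  [1] S(KKK)(KK(SI)I(I(KI)(KSI)))
  [2] SK(KK(SI)I(I(KI)(KSI)))
  [3] SK(KI(I(KI)(KSI)))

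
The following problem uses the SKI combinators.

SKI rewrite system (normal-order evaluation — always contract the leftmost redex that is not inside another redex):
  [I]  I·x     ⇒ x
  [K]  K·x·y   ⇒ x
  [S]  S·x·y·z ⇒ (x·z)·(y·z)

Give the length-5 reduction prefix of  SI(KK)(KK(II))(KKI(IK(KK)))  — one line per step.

Answer: after 5 steps: K

Derivation:
  start: SI(KK)(KK(II))(KKI(IK(KK)))
  →1  I(KK(II))(KK(KK(II)))(KKI(IK(KK)))
  →2  KK(II)(KK(KK(II)))(KKI(IK(KK)))
  →3  K(KK(KK(II)))(KKI(IK(KK)))
  →4  KK(KK(II))
  →5  K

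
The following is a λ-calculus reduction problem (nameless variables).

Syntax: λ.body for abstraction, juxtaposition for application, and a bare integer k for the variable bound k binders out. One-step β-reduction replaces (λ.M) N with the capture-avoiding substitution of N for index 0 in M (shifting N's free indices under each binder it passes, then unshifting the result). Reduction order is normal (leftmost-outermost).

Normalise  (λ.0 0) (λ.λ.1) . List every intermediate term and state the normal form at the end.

Answer: normal form = λ.λ.λ.1  (in 2 steps)

Working:
  start: (λ.0 0) (λ.λ.1)
  →1  (λ.λ.1) (λ.λ.1)
  →2  λ.λ.λ.1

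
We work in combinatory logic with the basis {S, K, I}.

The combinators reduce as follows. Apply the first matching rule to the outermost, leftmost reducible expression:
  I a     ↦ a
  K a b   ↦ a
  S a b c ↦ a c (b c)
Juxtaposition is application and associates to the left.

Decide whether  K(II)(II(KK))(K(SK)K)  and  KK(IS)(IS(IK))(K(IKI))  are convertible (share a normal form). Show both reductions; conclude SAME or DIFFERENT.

Answer: SAME — A ⇓ SK, B ⇓ SK

Derivation:
Term A:
  start: K(II)(II(KK))(K(SK)K)
  [1] II(K(SK)K)
  [2] I(K(SK)K)
  [3] K(SK)K
  [4] SK

Term B:
  start: KK(IS)(IS(IK))(K(IKI))
  [1] K(IS(IK))(K(IKI))
  [2] IS(IK)
  [3] S(IK)
  [4] SK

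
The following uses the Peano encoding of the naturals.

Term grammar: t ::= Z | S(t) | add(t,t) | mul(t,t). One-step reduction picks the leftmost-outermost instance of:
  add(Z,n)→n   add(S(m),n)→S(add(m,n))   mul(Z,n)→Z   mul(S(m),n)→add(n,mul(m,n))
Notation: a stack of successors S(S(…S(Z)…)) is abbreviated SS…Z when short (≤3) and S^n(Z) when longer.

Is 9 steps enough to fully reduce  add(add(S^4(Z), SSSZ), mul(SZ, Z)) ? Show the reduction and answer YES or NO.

Answer: NO — after 9 steps the term is S(S(S(S(add(SSSZ, mul(SZ, Z)))))), not yet normal

Reduction:
  start: add(add(S^4(Z), SSSZ), mul(SZ, Z))
  step 1: add(S(add(SSSZ, SSSZ)), mul(SZ, Z))
  step 2: S(add(add(SSSZ, SSSZ), mul(SZ, Z)))
  step 3: S(add(S(add(SSZ, SSSZ)), mul(SZ, Z)))
  step 4: S(S(add(add(SSZ, SSSZ), mul(SZ, Z))))
  step 5: S(S(add(S(add(SZ, SSSZ)), mul(SZ, Z))))
  step 6: S(S(S(add(add(SZ, SSSZ), mul(SZ, Z)))))
  step 7: S(S(S(add(S(add(Z, SSSZ)), mul(SZ, Z)))))
  step 8: S(S(S(S(add(add(Z, SSSZ), mul(SZ, Z))))))
  step 9: S(S(S(S(add(SSSZ, mul(SZ, Z))))))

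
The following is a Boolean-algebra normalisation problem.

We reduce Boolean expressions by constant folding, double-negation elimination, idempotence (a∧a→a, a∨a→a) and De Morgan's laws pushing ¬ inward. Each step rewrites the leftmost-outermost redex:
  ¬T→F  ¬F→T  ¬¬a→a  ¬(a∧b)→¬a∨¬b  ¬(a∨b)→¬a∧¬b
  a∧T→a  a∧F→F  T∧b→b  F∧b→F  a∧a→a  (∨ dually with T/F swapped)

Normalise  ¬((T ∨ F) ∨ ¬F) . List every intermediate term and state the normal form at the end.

Answer: normal form = F  (in 5 steps)

Derivation:
  start: ¬((T ∨ F) ∨ ¬F)
  step 1: ¬(T ∨ F) ∧ ¬¬F
  step 2: (¬T ∧ ¬F) ∧ ¬¬F
  step 3: (F ∧ ¬F) ∧ ¬¬F
  step 4: F ∧ ¬¬F
  step 5: F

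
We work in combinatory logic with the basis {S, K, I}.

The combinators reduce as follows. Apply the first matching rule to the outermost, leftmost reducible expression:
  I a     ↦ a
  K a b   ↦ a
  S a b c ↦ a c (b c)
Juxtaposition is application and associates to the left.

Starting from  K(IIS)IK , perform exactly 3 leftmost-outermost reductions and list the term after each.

  start: K(IIS)IK
  →1  IISK
  →2  ISK
  →3  SK

Answer: after 3 steps: SK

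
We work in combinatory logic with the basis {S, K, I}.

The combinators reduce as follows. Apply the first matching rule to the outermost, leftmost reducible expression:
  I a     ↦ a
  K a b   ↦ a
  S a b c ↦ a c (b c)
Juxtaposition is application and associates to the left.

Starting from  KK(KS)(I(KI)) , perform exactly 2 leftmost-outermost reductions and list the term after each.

  start: KK(KS)(I(KI))
  →1  K(I(KI))
  →2  K(KI)

Answer: after 2 steps: K(KI)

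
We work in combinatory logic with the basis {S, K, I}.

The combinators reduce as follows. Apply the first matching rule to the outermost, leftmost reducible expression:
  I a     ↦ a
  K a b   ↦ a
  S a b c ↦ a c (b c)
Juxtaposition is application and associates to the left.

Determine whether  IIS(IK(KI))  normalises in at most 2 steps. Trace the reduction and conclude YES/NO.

  start: IIS(IK(KI))
  [1] IS(IK(KI))
  [2] S(IK(KI))

Answer: NO — after 2 steps the term is S(IK(KI)), not yet normal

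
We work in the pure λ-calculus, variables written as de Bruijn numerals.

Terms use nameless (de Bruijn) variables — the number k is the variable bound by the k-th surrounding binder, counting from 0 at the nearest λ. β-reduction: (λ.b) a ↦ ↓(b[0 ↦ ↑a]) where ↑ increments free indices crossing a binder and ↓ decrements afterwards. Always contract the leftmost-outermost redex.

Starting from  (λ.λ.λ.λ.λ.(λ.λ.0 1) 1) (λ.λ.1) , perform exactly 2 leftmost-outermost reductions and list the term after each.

  start: (λ.λ.λ.λ.λ.(λ.λ.0 1) 1) (λ.λ.1)
  step 1: λ.λ.λ.λ.(λ.λ.0 1) 1
  step 2: λ.λ.λ.λ.λ.0 2

Answer: after 2 steps: λ.λ.λ.λ.λ.0 2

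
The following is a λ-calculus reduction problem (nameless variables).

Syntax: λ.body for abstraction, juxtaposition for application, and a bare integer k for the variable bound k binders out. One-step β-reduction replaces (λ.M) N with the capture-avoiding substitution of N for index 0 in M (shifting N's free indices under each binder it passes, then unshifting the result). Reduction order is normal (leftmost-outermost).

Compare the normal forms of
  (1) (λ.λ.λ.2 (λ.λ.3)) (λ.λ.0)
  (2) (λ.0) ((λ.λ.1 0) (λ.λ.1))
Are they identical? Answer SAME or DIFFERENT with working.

Answer: DIFFERENT — A ⇓ λ.λ.λ.0, B ⇓ λ.λ.1

Derivation:
Term A:
  start: (λ.λ.λ.2 (λ.λ.3)) (λ.λ.0)
  step 1: λ.λ.(λ.λ.0) (λ.λ.3)
  step 2: λ.λ.λ.0

Term B:
  start: (λ.0) ((λ.λ.1 0) (λ.λ.1))
  step 1: (λ.λ.1 0) (λ.λ.1)
  step 2: λ.(λ.λ.1) 0
  step 3: λ.λ.1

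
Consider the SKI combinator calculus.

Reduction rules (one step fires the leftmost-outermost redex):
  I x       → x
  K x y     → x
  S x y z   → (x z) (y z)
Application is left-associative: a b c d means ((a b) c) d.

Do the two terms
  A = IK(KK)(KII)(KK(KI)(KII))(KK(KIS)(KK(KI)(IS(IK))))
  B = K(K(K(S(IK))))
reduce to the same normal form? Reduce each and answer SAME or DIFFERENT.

Answer: SAME — A ⇓ K(K(K(SK))), B ⇓ K(K(K(SK)))

Working:
Term A:
  start: IK(KK)(KII)(KK(KI)(KII))(KK(KIS)(KK(KI)(IS(IK))))
  step 1: K(KK)(KII)(KK(KI)(KII))(KK(KIS)(KK(KI)(IS(IK))))
  step 2: KK(KK(KI)(KII))(KK(KIS)(KK(KI)(IS(IK))))
  step 3: K(KK(KIS)(KK(KI)(IS(IK))))
  step 4: K(K(KK(KI)(IS(IK))))
  step 5: K(K(K(IS(IK))))
  step 6: K(K(K(S(IK))))
  step 7: K(K(K(SK)))

Term B:
  start: K(K(K(S(IK))))
  step 1: K(K(K(SK)))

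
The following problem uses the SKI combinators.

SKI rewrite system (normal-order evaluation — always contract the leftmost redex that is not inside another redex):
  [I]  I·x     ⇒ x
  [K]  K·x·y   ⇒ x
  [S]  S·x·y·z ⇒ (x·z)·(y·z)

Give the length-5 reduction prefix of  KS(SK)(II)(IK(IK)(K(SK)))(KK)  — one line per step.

Answer: after 5 steps: K

Working:
  start: KS(SK)(II)(IK(IK)(K(SK)))(KK)
  [1] S(II)(IK(IK)(K(SK)))(KK)
  [2] II(KK)(IK(IK)(K(SK))(KK))
  [3] I(KK)(IK(IK)(K(SK))(KK))
  [4] KK(IK(IK)(K(SK))(KK))
  [5] K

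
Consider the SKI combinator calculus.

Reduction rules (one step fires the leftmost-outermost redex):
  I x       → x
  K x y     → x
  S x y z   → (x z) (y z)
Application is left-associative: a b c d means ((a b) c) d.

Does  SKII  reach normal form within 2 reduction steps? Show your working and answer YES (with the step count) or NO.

  start: SKII
  step 1: KI(II)
  step 2: I

Answer: YES — reaches normal form I in 2 ≤ 2 steps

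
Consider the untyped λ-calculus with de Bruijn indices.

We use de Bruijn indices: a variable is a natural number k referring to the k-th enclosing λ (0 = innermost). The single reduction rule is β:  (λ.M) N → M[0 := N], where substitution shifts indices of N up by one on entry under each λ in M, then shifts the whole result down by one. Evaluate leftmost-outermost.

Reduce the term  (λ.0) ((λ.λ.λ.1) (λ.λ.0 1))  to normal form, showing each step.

  start: (λ.0) ((λ.λ.λ.1) (λ.λ.0 1))
  →1  (λ.λ.λ.1) (λ.λ.0 1)
  →2  λ.λ.1

Answer: normal form = λ.λ.1  (in 2 steps)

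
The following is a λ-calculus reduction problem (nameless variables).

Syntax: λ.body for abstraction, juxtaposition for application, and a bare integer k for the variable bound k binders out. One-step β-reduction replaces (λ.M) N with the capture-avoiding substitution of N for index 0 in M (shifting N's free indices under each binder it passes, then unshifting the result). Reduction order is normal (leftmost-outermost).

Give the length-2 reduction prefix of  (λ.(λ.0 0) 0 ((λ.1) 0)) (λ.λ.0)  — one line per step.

  start: (λ.(λ.0 0) 0 ((λ.1) 0)) (λ.λ.0)
  step 1: (λ.0 0) (λ.λ.0) ((λ.λ.λ.0) (λ.λ.0))
  step 2: (λ.λ.0) (λ.λ.0) ((λ.λ.λ.0) (λ.λ.0))

Answer: after 2 steps: (λ.λ.0) (λ.λ.0) ((λ.λ.λ.0) (λ.λ.0))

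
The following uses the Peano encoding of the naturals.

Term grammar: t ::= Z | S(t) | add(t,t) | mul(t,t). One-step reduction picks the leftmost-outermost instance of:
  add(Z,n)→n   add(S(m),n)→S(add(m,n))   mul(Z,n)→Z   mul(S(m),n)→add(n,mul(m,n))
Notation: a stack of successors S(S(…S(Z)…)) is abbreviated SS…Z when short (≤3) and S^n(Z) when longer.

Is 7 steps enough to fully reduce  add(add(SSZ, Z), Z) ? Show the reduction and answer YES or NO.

  start: add(add(SSZ, Z), Z)
  [1] add(S(add(SZ, Z)), Z)
  [2] S(add(add(SZ, Z), Z))
  [3] S(add(S(add(Z, Z)), Z))
  [4] S(S(add(add(Z, Z), Z)))
  [5] S(S(add(Z, Z)))
  [6] SSZ

Answer: YES — reaches normal form SSZ in 6 ≤ 7 steps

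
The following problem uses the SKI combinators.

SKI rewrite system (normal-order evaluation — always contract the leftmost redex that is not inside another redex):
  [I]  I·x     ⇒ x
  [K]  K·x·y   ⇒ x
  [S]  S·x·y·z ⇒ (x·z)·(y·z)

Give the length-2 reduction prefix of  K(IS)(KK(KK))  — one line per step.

Answer: after 2 steps: S

Derivation:
  start: K(IS)(KK(KK))
  →1  IS
  →2  S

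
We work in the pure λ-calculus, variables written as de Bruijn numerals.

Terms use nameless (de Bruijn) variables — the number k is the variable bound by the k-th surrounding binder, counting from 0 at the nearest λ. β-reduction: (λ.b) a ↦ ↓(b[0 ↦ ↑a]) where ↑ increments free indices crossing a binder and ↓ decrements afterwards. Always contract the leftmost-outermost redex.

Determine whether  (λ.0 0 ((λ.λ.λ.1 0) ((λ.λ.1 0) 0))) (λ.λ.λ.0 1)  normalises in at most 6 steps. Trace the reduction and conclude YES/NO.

Answer: YES — reaches normal form λ.0 (λ.λ.1 0) in 4 ≤ 6 steps

Derivation:
  start: (λ.0 0 ((λ.λ.λ.1 0) ((λ.λ.1 0) 0))) (λ.λ.λ.0 1)
  [1] (λ.λ.λ.0 1) (λ.λ.λ.0 1) ((λ.λ.λ.1 0) ((λ.λ.1 0) (λ.λ.λ.0 1)))
  [2] (λ.λ.0 1) ((λ.λ.λ.1 0) ((λ.λ.1 0) (λ.λ.λ.0 1)))
  [3] λ.0 ((λ.λ.λ.1 0) ((λ.λ.1 0) (λ.λ.λ.0 1)))
  [4] λ.0 (λ.λ.1 0)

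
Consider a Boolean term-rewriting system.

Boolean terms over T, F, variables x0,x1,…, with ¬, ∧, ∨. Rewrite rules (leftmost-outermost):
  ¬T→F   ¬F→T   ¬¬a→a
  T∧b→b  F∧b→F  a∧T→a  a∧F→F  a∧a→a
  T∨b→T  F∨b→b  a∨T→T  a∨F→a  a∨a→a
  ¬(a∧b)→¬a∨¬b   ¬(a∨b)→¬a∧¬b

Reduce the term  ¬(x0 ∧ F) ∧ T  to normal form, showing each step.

  start: ¬(x0 ∧ F) ∧ T
  step 1: ¬(x0 ∧ F)
  step 2: ¬x0 ∨ ¬F
  step 3: ¬x0 ∨ T
  step 4: T

Answer: normal form = T  (in 4 steps)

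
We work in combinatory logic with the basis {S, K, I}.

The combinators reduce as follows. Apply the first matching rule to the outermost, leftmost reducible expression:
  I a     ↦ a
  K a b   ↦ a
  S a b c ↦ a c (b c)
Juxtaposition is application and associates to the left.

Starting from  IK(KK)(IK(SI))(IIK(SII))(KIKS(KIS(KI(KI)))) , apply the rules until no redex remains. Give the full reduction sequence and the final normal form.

  start: IK(KK)(IK(SI))(IIK(SII))(KIKS(KIS(KI(KI))))
  →1  K(KK)(IK(SI))(IIK(SII))(KIKS(KIS(KI(KI))))
  →2  KK(IIK(SII))(KIKS(KIS(KI(KI))))
  →3  K(KIKS(KIS(KI(KI))))
  →4  K(IS(KIS(KI(KI))))
  →5  K(S(KIS(KI(KI))))
  →6  K(S(I(KI(KI))))
  →7  K(S(KI(KI)))
  →8  K(SI)

Answer: normal form = K(SI)  (in 8 steps)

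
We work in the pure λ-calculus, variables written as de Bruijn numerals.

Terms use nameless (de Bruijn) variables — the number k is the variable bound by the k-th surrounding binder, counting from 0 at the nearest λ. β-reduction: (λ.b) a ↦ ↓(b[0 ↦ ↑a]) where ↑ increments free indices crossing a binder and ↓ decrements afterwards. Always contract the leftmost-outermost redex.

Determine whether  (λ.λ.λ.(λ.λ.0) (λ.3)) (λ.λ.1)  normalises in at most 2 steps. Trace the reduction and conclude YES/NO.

Answer: YES — reaches normal form λ.λ.λ.0 in 2 ≤ 2 steps

Working:
  start: (λ.λ.λ.(λ.λ.0) (λ.3)) (λ.λ.1)
  [1] λ.λ.(λ.λ.0) (λ.λ.λ.1)
  [2] λ.λ.λ.0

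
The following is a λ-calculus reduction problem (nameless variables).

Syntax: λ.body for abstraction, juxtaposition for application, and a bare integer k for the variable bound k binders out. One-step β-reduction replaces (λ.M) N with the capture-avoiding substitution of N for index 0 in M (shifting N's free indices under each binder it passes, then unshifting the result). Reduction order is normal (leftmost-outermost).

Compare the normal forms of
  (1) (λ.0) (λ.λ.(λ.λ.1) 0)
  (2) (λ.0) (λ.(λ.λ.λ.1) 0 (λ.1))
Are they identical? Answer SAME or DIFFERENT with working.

Term A:
  start: (λ.0) (λ.λ.(λ.λ.1) 0)
  step 1: λ.λ.(λ.λ.1) 0
  step 2: λ.λ.λ.1

Term B:
  start: (λ.0) (λ.(λ.λ.λ.1) 0 (λ.1))
  step 1: λ.(λ.λ.λ.1) 0 (λ.1)
  step 2: λ.(λ.λ.1) (λ.1)
  step 3: λ.λ.λ.2

Answer: DIFFERENT — A ⇓ λ.λ.λ.1, B ⇓ λ.λ.λ.2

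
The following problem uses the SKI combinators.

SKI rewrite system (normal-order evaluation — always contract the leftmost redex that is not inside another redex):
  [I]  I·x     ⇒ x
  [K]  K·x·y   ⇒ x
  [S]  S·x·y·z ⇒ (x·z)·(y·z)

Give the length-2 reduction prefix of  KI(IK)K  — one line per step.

Answer: after 2 steps: K

Reduction:
  start: KI(IK)K
  step 1: IK
  step 2: K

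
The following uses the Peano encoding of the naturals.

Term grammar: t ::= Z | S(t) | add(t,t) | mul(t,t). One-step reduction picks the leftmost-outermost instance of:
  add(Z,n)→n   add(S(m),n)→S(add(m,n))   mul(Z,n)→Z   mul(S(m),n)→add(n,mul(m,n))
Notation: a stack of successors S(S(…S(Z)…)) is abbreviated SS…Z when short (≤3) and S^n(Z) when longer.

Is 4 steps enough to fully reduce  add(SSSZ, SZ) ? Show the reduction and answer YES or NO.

  start: add(SSSZ, SZ)
  →1  S(add(SSZ, SZ))
  →2  S(S(add(SZ, SZ)))
  →3  S(S(S(add(Z, SZ))))
  →4  S^4(Z)

Answer: YES — reaches normal form S^4(Z) in 4 ≤ 4 steps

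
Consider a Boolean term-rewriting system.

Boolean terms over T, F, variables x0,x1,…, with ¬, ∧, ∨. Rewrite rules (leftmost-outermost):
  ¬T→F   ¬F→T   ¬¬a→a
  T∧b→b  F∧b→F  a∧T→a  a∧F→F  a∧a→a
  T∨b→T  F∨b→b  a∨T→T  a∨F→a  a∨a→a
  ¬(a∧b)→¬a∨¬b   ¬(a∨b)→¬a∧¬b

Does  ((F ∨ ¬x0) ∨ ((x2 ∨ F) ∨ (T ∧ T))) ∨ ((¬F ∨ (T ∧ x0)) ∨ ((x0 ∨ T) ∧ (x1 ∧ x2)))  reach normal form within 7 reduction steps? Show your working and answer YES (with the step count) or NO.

Answer: YES — reaches normal form T in 6 ≤ 7 steps

Derivation:
  start: ((F ∨ ¬x0) ∨ ((x2 ∨ F) ∨ (T ∧ T))) ∨ ((¬F ∨ (T ∧ x0)) ∨ ((x0 ∨ T) ∧ (x1 ∧ x2)))
  [1] (¬x0 ∨ ((x2 ∨ F) ∨ (T ∧ T))) ∨ ((¬F ∨ (T ∧ x0)) ∨ ((x0 ∨ T) ∧ (x1 ∧ x2)))
  [2] (¬x0 ∨ (x2 ∨ (T ∧ T))) ∨ ((¬F ∨ (T ∧ x0)) ∨ ((x0 ∨ T) ∧ (x1 ∧ x2)))
  [3] (¬x0 ∨ (x2 ∨ T)) ∨ ((¬F ∨ (T ∧ x0)) ∨ ((x0 ∨ T) ∧ (x1 ∧ x2)))
  [4] (¬x0 ∨ T) ∨ ((¬F ∨ (T ∧ x0)) ∨ ((x0 ∨ T) ∧ (x1 ∧ x2)))
  [5] T ∨ ((¬F ∨ (T ∧ x0)) ∨ ((x0 ∨ T) ∧ (x1 ∧ x2)))
  [6] T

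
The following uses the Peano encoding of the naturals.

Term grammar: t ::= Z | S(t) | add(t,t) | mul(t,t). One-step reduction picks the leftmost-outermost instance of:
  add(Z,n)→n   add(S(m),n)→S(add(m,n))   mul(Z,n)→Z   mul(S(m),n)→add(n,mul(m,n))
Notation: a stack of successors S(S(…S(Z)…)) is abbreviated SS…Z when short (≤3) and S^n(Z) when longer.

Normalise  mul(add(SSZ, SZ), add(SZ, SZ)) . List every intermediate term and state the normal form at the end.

  start: mul(add(SSZ, SZ), add(SZ, SZ))
  step 1: mul(S(add(SZ, SZ)), add(SZ, SZ))
  step 2: add(add(SZ, SZ), mul(add(SZ, SZ), add(SZ, SZ)))
  step 3: add(S(add(Z, SZ)), mul(add(SZ, SZ), add(SZ, SZ)))
  step 4: S(add(add(Z, SZ), mul(add(SZ, SZ), add(SZ, SZ))))
  step 5: S(add(SZ, mul(add(SZ, SZ), add(SZ, SZ))))
  step 6: S(S(add(Z, mul(add(SZ, SZ), add(SZ, SZ)))))
  step 7: S(S(mul(add(SZ, SZ), add(SZ, SZ))))
  step 8: S(S(mul(S(add(Z, SZ)), add(SZ, SZ))))
  step 9: S(S(add(add(SZ, SZ), mul(add(Z, SZ), add(SZ, SZ)))))
  step 10: S(S(add(S(add(Z, SZ)), mul(add(Z, SZ), add(SZ, SZ)))))
  step 11: S(S(S(add(add(Z, SZ), mul(add(Z, SZ), add(SZ, SZ))))))
  step 12: S(S(S(add(SZ, mul(add(Z, SZ), add(SZ, SZ))))))
  step 13: S(S(S(S(add(Z, mul(add(Z, SZ), add(SZ, SZ)))))))
  step 14: S(S(S(S(mul(add(Z, SZ), add(SZ, SZ))))))
  step 15: S(S(S(S(mul(SZ, add(SZ, SZ))))))
  step 16: S(S(S(S(add(add(SZ, SZ), mul(Z, add(SZ, SZ)))))))
  step 17: S(S(S(S(add(S(add(Z, SZ)), mul(Z, add(SZ, SZ)))))))
  step 18: S(S(S(S(S(add(add(Z, SZ), mul(Z, add(SZ, SZ))))))))
  step 19: S(S(S(S(S(add(SZ, mul(Z, add(SZ, SZ))))))))
  step 20: S(S(S(S(S(S(add(Z, mul(Z, add(SZ, SZ)))))))))
  step 21: S(S(S(S(S(S(mul(Z, add(SZ, SZ))))))))
  step 22: S^6(Z)

Answer: normal form = S^6(Z)  (in 22 steps)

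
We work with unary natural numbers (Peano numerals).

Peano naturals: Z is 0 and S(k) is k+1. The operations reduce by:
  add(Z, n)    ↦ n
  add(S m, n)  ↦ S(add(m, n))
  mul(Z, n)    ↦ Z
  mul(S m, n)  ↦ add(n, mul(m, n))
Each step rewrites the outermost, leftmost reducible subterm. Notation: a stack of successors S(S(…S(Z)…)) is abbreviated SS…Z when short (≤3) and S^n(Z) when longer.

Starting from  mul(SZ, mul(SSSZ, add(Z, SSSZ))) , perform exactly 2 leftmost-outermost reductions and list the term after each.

  start: mul(SZ, mul(SSSZ, add(Z, SSSZ)))
  step 1: add(mul(SSSZ, add(Z, SSSZ)), mul(Z, mul(SSSZ, add(Z, SSSZ))))
  step 2: add(add(add(Z, SSSZ), mul(SSZ, add(Z, SSSZ))), mul(Z, mul(SSSZ, add(Z, SSSZ))))

Answer: after 2 steps: add(add(add(Z, SSSZ), mul(SSZ, add(Z, SSSZ))), mul(Z, mul(SSSZ, add(Z, SSSZ))))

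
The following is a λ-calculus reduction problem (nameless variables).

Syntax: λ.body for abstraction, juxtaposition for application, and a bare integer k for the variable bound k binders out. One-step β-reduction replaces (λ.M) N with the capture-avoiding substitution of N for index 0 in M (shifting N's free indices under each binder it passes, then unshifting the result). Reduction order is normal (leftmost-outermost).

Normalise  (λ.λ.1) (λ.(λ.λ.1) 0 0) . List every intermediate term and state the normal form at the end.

Answer: normal form = λ.λ.0  (in 3 steps)

Working:
  start: (λ.λ.1) (λ.(λ.λ.1) 0 0)
  step 1: λ.λ.(λ.λ.1) 0 0
  step 2: λ.λ.(λ.1) 0
  step 3: λ.λ.0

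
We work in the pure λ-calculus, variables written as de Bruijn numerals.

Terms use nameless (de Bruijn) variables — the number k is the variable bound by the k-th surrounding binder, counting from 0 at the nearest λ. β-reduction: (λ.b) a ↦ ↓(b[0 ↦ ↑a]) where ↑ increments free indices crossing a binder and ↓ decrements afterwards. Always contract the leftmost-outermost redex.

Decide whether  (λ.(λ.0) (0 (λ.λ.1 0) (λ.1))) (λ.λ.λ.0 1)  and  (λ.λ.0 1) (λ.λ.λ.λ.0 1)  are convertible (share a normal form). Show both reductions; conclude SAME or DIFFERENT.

Answer: SAME — A ⇓ λ.0 (λ.λ.λ.λ.0 1), B ⇓ λ.0 (λ.λ.λ.λ.0 1)

Reduction:
Term A:
  start: (λ.(λ.0) (0 (λ.λ.1 0) (λ.1))) (λ.λ.λ.0 1)
  [1] (λ.0) ((λ.λ.λ.0 1) (λ.λ.1 0) (λ.λ.λ.λ.0 1))
  [2] (λ.λ.λ.0 1) (λ.λ.1 0) (λ.λ.λ.λ.0 1)
  [3] (λ.λ.0 1) (λ.λ.λ.λ.0 1)
  [4] λ.0 (λ.λ.λ.λ.0 1)

Term B:
  start: (λ.λ.0 1) (λ.λ.λ.λ.0 1)
  [1] λ.0 (λ.λ.λ.λ.0 1)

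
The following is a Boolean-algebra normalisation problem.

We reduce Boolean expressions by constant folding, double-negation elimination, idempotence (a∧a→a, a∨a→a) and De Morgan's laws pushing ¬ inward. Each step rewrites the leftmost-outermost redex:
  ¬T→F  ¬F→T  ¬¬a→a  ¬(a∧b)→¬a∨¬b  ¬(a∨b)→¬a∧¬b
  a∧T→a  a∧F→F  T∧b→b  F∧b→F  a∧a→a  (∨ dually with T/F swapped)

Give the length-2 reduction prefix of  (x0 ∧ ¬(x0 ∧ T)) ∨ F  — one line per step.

Answer: after 2 steps: x0 ∧ (¬x0 ∨ ¬T)

Derivation:
  start: (x0 ∧ ¬(x0 ∧ T)) ∨ F
  →1  x0 ∧ ¬(x0 ∧ T)
  →2  x0 ∧ (¬x0 ∨ ¬T)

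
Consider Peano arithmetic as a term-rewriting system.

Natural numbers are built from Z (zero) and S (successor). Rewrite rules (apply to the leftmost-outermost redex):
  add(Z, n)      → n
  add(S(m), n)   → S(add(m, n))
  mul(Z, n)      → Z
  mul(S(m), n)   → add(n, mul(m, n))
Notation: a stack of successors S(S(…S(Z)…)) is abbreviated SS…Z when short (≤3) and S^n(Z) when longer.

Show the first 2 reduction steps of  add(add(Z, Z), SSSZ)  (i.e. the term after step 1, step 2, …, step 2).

Answer: after 2 steps: SSSZ

Reduction:
  start: add(add(Z, Z), SSSZ)
  →1  add(Z, SSSZ)
  →2  SSSZ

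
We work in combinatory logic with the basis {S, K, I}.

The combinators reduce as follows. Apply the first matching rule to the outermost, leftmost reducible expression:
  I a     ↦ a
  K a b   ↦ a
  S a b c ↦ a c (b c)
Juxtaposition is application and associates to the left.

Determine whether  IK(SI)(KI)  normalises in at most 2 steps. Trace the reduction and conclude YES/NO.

  start: IK(SI)(KI)
  step 1: K(SI)(KI)
  step 2: SI

Answer: YES — reaches normal form SI in 2 ≤ 2 steps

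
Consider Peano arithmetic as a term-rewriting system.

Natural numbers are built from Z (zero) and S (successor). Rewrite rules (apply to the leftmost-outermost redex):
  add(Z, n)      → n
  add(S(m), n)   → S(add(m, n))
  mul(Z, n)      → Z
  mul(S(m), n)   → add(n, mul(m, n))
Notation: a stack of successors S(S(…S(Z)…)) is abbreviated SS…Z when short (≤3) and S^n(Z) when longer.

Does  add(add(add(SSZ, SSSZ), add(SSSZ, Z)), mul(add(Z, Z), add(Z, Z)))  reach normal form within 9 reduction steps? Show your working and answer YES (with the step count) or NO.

Answer: NO — after 9 steps the term is S(S(S(add(add(SSZ, add(SSSZ, Z)), mul(add(Z, Z), add(Z, Z)))))), not yet normal

Derivation:
  start: add(add(add(SSZ, SSSZ), add(SSSZ, Z)), mul(add(Z, Z), add(Z, Z)))
  [1] add(add(S(add(SZ, SSSZ)), add(SSSZ, Z)), mul(add(Z, Z), add(Z, Z)))
  [2] add(S(add(add(SZ, SSSZ), add(SSSZ, Z))), mul(add(Z, Z), add(Z, Z)))
  [3] S(add(add(add(SZ, SSSZ), add(SSSZ, Z)), mul(add(Z, Z), add(Z, Z))))
  [4] S(add(add(S(add(Z, SSSZ)), add(SSSZ, Z)), mul(add(Z, Z), add(Z, Z))))
  [5] S(add(S(add(add(Z, SSSZ), add(SSSZ, Z))), mul(add(Z, Z), add(Z, Z))))
  [6] S(S(add(add(add(Z, SSSZ), add(SSSZ, Z)), mul(add(Z, Z), add(Z, Z)))))
  [7] S(S(add(add(SSSZ, add(SSSZ, Z)), mul(add(Z, Z), add(Z, Z)))))
  [8] S(S(add(S(add(SSZ, add(SSSZ, Z))), mul(add(Z, Z), add(Z, Z)))))
  [9] S(S(S(add(add(SSZ, add(SSSZ, Z)), mul(add(Z, Z), add(Z, Z))))))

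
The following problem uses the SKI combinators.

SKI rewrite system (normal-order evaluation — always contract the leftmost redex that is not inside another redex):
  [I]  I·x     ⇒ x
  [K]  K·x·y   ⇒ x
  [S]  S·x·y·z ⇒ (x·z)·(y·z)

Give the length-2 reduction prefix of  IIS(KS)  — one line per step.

  start: IIS(KS)
  [1] IS(KS)
  [2] S(KS)

Answer: after 2 steps: S(KS)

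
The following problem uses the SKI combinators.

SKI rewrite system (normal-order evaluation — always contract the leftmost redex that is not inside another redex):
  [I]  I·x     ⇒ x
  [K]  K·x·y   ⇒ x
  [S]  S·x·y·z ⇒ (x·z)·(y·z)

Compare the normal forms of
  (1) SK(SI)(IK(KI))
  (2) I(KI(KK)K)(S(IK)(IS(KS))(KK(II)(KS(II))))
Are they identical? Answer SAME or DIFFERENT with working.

Term A:
  start: SK(SI)(IK(KI))
  step 1: K(IK(KI))(SI(IK(KI)))
  step 2: IK(KI)
  step 3: K(KI)

Term B:
  start: I(KI(KK)K)(S(IK)(IS(KS))(KK(II)(KS(II))))
  step 1: KI(KK)K(S(IK)(IS(KS))(KK(II)(KS(II))))
  step 2: IK(S(IK)(IS(KS))(KK(II)(KS(II))))
  step 3: K(S(IK)(IS(KS))(KK(II)(KS(II))))
  step 4: K(IK(KK(II)(KS(II)))(IS(KS)(KK(II)(KS(II)))))
  step 5: K(K(KK(II)(KS(II)))(IS(KS)(KK(II)(KS(II)))))
  step 6: K(KK(II)(KS(II)))
  step 7: K(K(KS(II)))
  step 8: K(KS)

Answer: DIFFERENT — A ⇓ K(KI), B ⇓ K(KS)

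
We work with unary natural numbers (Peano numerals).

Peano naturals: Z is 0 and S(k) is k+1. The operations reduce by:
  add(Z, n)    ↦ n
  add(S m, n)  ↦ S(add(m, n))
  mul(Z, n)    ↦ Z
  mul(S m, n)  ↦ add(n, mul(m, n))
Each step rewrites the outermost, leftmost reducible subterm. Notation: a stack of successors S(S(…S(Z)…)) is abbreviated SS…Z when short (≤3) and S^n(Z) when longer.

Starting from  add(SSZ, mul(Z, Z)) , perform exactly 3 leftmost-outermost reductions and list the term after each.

  start: add(SSZ, mul(Z, Z))
  →1  S(add(SZ, mul(Z, Z)))
  →2  S(S(add(Z, mul(Z, Z))))
  →3  S(S(mul(Z, Z)))

Answer: after 3 steps: S(S(mul(Z, Z)))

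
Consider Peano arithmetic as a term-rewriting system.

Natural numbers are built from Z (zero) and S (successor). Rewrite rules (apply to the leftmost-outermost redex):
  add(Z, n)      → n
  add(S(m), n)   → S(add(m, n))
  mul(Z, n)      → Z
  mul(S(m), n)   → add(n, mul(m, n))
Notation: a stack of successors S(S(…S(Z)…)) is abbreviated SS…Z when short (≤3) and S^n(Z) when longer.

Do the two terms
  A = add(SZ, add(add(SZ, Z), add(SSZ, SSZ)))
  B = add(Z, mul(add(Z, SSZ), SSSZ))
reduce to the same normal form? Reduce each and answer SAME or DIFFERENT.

Answer: SAME — A ⇓ S^6(Z), B ⇓ S^6(Z)

Derivation:
Term A:
  start: add(SZ, add(add(SZ, Z), add(SSZ, SSZ)))
  [1] S(add(Z, add(add(SZ, Z), add(SSZ, SSZ))))
  [2] S(add(add(SZ, Z), add(SSZ, SSZ)))
  [3] S(add(S(add(Z, Z)), add(SSZ, SSZ)))
  [4] S(S(add(add(Z, Z), add(SSZ, SSZ))))
  [5] S(S(add(Z, add(SSZ, SSZ))))
  [6] S(S(add(SSZ, SSZ)))
  [7] S(S(S(add(SZ, SSZ))))
  [8] S(S(S(S(add(Z, SSZ)))))
  [9] S^6(Z)

Term B:
  start: add(Z, mul(add(Z, SSZ), SSSZ))
  [1] mul(add(Z, SSZ), SSSZ)
  [2] mul(SSZ, SSSZ)
  [3] add(SSSZ, mul(SZ, SSSZ))
  [4] S(add(SSZ, mul(SZ, SSSZ)))
  [5] S(S(add(SZ, mul(SZ, SSSZ))))
  [6] S(S(S(add(Z, mul(SZ, SSSZ)))))
  [7] S(S(S(mul(SZ, SSSZ))))
  [8] S(S(S(add(SSSZ, mul(Z, SSSZ)))))
  [9] S(S(S(S(add(SSZ, mul(Z, SSSZ))))))
  [10] S(S(S(S(S(add(SZ, mul(Z, SSSZ)))))))
  [11] S(S(S(S(S(S(add(Z, mul(Z, SSSZ))))))))
  [12] S(S(S(S(S(S(mul(Z, SSSZ)))))))
  [13] S^6(Z)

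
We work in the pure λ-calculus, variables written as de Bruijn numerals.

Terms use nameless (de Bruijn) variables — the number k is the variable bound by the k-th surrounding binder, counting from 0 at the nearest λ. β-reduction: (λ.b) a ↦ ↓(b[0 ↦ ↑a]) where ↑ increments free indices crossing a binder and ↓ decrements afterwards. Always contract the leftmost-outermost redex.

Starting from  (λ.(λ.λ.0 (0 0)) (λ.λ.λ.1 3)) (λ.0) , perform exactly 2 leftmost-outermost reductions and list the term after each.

Answer: after 2 steps: λ.0 (0 0)

Derivation:
  start: (λ.(λ.λ.0 (0 0)) (λ.λ.λ.1 3)) (λ.0)
  [1] (λ.λ.0 (0 0)) (λ.λ.λ.1 (λ.0))
  [2] λ.0 (0 0)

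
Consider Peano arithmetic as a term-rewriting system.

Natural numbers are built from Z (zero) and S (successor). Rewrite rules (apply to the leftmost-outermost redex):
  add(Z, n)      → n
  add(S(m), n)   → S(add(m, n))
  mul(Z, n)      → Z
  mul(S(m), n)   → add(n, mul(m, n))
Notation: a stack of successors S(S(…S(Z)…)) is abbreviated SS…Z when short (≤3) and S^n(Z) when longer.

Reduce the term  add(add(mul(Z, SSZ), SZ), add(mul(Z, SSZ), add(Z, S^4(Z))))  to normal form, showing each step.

Answer: normal form = S^5(Z)  (in 7 steps)

Derivation:
  start: add(add(mul(Z, SSZ), SZ), add(mul(Z, SSZ), add(Z, S^4(Z))))
  [1] add(add(Z, SZ), add(mul(Z, SSZ), add(Z, S^4(Z))))
  [2] add(SZ, add(mul(Z, SSZ), add(Z, S^4(Z))))
  [3] S(add(Z, add(mul(Z, SSZ), add(Z, S^4(Z)))))
  [4] S(add(mul(Z, SSZ), add(Z, S^4(Z))))
  [5] S(add(Z, add(Z, S^4(Z))))
  [6] S(add(Z, S^4(Z)))
  [7] S^5(Z)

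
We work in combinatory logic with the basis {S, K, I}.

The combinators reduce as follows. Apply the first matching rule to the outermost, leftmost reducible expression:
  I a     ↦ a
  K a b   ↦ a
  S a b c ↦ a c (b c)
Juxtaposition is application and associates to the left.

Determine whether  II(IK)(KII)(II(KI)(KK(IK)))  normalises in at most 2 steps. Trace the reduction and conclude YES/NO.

Answer: NO — after 2 steps the term is IK(KII)(II(KI)(KK(IK))), not yet normal

Working:
  start: II(IK)(KII)(II(KI)(KK(IK)))
  step 1: I(IK)(KII)(II(KI)(KK(IK)))
  step 2: IK(KII)(II(KI)(KK(IK)))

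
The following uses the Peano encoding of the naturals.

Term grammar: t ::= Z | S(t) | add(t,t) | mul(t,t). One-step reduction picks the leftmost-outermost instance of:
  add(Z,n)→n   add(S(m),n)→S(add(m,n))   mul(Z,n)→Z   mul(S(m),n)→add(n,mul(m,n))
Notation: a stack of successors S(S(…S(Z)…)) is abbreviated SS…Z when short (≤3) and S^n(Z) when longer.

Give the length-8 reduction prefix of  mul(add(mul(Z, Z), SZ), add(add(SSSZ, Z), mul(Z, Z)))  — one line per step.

  start: mul(add(mul(Z, Z), SZ), add(add(SSSZ, Z), mul(Z, Z)))
  →1  mul(add(Z, SZ), add(add(SSSZ, Z), mul(Z, Z)))
  →2  mul(SZ, add(add(SSSZ, Z), mul(Z, Z)))
  →3  add(add(add(SSSZ, Z), mul(Z, Z)), mul(Z, add(add(SSSZ, Z), mul(Z, Z))))
  →4  add(add(S(add(SSZ, Z)), mul(Z, Z)), mul(Z, add(add(SSSZ, Z), mul(Z, Z))))
  →5  add(S(add(add(SSZ, Z), mul(Z, Z))), mul(Z, add(add(SSSZ, Z), mul(Z, Z))))
  →6  S(add(add(add(SSZ, Z), mul(Z, Z)), mul(Z, add(add(SSSZ, Z), mul(Z, Z)))))
  →7  S(add(add(S(add(SZ, Z)), mul(Z, Z)), mul(Z, add(add(SSSZ, Z), mul(Z, Z)))))
  →8  S(add(S(add(add(SZ, Z), mul(Z, Z))), mul(Z, add(add(SSSZ, Z), mul(Z, Z)))))

Answer: after 8 steps: S(add(S(add(add(SZ, Z), mul(Z, Z))), mul(Z, add(add(SSSZ, Z), mul(Z, Z)))))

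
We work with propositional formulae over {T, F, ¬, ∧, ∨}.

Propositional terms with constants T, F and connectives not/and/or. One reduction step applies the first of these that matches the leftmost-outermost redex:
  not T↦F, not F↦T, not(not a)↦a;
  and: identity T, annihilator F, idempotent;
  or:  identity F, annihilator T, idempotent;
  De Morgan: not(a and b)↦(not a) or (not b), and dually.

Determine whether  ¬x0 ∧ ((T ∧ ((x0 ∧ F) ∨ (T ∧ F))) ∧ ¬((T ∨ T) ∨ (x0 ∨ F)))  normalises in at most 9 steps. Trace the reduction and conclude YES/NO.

  start: ¬x0 ∧ ((T ∧ ((x0 ∧ F) ∨ (T ∧ F))) ∧ ¬((T ∨ T) ∨ (x0 ∨ F)))
  [1] ¬x0 ∧ (((x0 ∧ F) ∨ (T ∧ F)) ∧ ¬((T ∨ T) ∨ (x0 ∨ F)))
  [2] ¬x0 ∧ ((F ∨ (T ∧ F)) ∧ ¬((T ∨ T) ∨ (x0 ∨ F)))
  [3] ¬x0 ∧ ((T ∧ F) ∧ ¬((T ∨ T) ∨ (x0 ∨ F)))
  [4] ¬x0 ∧ (F ∧ ¬((T ∨ T) ∨ (x0 ∨ F)))
  [5] ¬x0 ∧ F
  [6] F

Answer: YES — reaches normal form F in 6 ≤ 9 steps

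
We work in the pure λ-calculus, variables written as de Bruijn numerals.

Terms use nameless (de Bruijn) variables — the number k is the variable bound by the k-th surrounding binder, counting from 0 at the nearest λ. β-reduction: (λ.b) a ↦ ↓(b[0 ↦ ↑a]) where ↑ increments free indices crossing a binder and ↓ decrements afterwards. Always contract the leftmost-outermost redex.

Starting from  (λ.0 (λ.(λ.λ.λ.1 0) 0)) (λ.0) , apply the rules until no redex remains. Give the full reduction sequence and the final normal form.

  start: (λ.0 (λ.(λ.λ.λ.1 0) 0)) (λ.0)
  [1] (λ.0) (λ.(λ.λ.λ.1 0) 0)
  [2] λ.(λ.λ.λ.1 0) 0
  [3] λ.λ.λ.1 0

Answer: normal form = λ.λ.λ.1 0  (in 3 steps)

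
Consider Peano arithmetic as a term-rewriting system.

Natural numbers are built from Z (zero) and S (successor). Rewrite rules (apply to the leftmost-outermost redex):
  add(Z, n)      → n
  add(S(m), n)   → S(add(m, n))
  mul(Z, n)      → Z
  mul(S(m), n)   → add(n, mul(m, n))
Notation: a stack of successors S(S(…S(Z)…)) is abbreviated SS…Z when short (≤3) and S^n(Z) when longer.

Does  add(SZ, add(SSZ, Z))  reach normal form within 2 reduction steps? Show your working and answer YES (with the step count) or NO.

  start: add(SZ, add(SSZ, Z))
  →1  S(add(Z, add(SSZ, Z)))
  →2  S(add(SSZ, Z))

Answer: NO — after 2 steps the term is S(add(SSZ, Z)), not yet normal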